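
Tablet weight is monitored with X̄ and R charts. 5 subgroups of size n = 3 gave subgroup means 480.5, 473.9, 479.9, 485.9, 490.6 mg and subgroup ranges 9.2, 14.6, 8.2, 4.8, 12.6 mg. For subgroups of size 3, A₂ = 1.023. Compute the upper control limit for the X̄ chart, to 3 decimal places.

492.267

X̄̄ = (480.5 + 473.9 + 479.9 + 485.9 + 490.6) / 5 = 2410.8000 / 5 = 482.1600
R̄ = (9.2 + 14.6 + 8.2 + 4.8 + 12.6) / 5 = 49.4000 / 5 = 9.8800
UCL = X̄̄ + A₂·R̄ = 482.1600 + 1.023 × 9.8800 = 492.2672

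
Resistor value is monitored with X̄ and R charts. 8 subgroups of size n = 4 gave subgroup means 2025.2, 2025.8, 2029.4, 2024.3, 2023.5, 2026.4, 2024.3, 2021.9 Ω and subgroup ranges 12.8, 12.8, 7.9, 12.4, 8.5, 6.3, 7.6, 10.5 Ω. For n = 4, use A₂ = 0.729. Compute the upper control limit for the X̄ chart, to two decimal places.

2032.28

X̄̄ = (2025.2 + 2025.8 + 2029.4 + 2024.3 + 2023.5 + 2026.4 + 2024.3 + 2021.9) / 8 = 16200.8000 / 8 = 2025.1000
R̄ = (12.8 + 12.8 + 7.9 + 12.4 + 8.5 + 6.3 + 7.6 + 10.5) / 8 = 78.8000 / 8 = 9.8500
UCL = X̄̄ + A₂·R̄ = 2025.1000 + 0.729 × 9.8500 = 2032.2806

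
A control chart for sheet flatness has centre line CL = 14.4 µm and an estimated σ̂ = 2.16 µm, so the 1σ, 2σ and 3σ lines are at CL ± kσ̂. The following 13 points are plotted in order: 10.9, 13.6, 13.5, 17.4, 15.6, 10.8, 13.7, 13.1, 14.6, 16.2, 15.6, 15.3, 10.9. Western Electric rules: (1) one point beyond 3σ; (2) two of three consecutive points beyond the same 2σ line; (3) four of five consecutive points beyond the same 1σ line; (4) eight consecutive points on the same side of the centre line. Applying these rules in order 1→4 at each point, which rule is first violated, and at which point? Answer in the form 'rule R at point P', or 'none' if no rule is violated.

Zone of each point (C = within 1σ̂, B = 1σ̂–2σ̂, A = 2σ̂–3σ̂, * = beyond 3σ̂; sign = side of CL): 1:-B, 2:-C, 3:-C, 4:+B, 5:+C, 6:-B, 7:-C, 8:-C, 9:+C, 10:+C, 11:+C, 12:+C, 13:-B
No rule fires across all 13 points.

none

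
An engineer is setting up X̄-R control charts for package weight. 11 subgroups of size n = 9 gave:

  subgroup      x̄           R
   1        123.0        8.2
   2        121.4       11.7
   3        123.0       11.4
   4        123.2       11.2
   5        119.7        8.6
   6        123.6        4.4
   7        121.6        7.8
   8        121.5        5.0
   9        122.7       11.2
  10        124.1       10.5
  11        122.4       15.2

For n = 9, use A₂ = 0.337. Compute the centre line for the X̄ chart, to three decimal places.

122.382

X̄̄ = (123.0 + 121.4 + 123.0 + 123.2 + 119.7 + 123.6 + 121.6 + 121.5 + 122.7 + 124.1 + 122.4) / 11 = 1346.2000 / 11 = 122.3818
CL = X̄̄ = 122.3818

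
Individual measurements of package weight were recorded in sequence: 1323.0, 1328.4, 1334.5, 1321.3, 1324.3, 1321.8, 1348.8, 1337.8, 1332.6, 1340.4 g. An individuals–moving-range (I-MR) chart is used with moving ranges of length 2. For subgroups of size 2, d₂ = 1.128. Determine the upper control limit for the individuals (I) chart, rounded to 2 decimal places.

X̄ = (1323.0 + 1328.4 + 1334.5 + 1321.3 + 1324.3 + 1321.8 + 1348.8 + 1337.8 + 1332.6 + 1340.4) / 10 = 1331.2900
Moving ranges: 5.4, 6.1, 13.2, 3.0, 2.5, 27.0, 11.0, 5.2, 7.8; M̄R̄ = 81.2000 / 9 = 9.0222
UCL = X̄ + 3·M̄R̄/d₂ = 1331.2900 + 3 × 9.0222 / 1.128 = 1355.2853

1355.29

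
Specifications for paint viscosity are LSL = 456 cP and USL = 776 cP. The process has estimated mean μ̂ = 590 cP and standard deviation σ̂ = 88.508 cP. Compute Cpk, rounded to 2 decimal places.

0.50

Cpu = (USL − μ̂) / (3σ̂) = (776 − 590) / (3 × 88.508) = 0.7005; Cpl = (μ̂ − LSL) / (3σ̂) = (590 − 456) / (3 × 88.508) = 0.5047; Cpk = min(Cpu, Cpl) = 0.5047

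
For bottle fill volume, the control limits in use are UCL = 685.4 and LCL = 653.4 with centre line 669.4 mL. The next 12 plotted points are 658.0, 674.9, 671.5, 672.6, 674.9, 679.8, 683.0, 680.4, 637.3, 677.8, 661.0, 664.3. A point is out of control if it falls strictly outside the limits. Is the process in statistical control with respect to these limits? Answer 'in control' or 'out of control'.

Compare each point to [653.4, 685.4]: sample 9 = 637.3 < LCL.

out of control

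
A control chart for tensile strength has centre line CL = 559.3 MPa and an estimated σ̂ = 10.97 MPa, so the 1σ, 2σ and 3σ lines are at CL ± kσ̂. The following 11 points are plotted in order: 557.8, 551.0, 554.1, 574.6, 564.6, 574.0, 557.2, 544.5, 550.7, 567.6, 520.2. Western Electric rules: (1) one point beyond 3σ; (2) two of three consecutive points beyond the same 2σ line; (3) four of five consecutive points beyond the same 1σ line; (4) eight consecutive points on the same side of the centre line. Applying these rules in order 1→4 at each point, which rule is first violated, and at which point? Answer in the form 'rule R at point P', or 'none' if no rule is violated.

Zone of each point (C = within 1σ̂, B = 1σ̂–2σ̂, A = 2σ̂–3σ̂, * = beyond 3σ̂; sign = side of CL): 1:-C, 2:-C, 3:-C, 4:+B, 5:+C, 6:+B, 7:-C, 8:-B, 9:-C, 10:+C, 11:-*
Rule 1 (one point beyond the 3σ limits) is satisfied at point 11.

rule 1 at point 11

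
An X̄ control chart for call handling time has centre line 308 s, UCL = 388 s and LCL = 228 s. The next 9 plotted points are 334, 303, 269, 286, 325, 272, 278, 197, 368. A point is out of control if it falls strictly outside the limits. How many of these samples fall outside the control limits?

Compare each point to [228, 388]: sample 8 = 197 < LCL.

1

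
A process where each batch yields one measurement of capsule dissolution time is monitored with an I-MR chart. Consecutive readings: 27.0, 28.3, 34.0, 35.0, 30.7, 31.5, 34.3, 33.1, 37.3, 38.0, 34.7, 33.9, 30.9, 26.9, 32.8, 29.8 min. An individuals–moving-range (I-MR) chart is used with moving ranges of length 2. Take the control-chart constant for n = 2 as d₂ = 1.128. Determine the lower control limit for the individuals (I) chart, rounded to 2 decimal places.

X̄ = (27.0 + 28.3 + 34.0 + 35.0 + 30.7 + 31.5 + 34.3 + 33.1 + 37.3 + 38.0 + 34.7 + 33.9 + 30.9 + 26.9 + 32.8 + 29.8) / 16 = 32.3875
Moving ranges: 1.3, 5.7, 1.0, 4.3, 0.8, 2.8, 1.2, 4.2, 0.7, 3.3, 0.8, 3.0, 4.0, 5.9, 3.0; M̄R̄ = 42.0000 / 15 = 2.8000
LCL = X̄ − 3·M̄R̄/d₂ = 32.3875 − 3 × 2.8000 / 1.128 = 24.9407

24.94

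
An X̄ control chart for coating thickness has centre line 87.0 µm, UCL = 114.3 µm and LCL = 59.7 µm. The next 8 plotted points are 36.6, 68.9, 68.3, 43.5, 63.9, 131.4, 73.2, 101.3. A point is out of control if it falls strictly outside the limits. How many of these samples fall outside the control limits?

3

Compare each point to [59.7, 114.3]: sample 1 = 36.6 < LCL; sample 4 = 43.5 < LCL; sample 6 = 131.4 > UCL.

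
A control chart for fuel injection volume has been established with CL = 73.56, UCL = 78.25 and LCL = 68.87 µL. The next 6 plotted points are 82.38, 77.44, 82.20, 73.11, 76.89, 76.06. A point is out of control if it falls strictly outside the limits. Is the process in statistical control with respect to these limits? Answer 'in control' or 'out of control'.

Compare each point to [68.87, 78.25]: sample 1 = 82.38 > UCL; sample 3 = 82.20 > UCL.

out of control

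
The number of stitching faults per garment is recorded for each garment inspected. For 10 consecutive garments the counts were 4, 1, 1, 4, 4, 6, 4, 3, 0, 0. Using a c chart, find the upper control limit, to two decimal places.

7.63

c̄ = (4 + 1 + 1 + 4 + 4 + 6 + 4 + 3 + 0 + 0) / 10 = 27 / 10 = 2.7000
UCL = c̄ + 3√c̄ = 2.7000 + 3 × √2.7000 = 2.7000 + 3 × 1.6432 = 7.6295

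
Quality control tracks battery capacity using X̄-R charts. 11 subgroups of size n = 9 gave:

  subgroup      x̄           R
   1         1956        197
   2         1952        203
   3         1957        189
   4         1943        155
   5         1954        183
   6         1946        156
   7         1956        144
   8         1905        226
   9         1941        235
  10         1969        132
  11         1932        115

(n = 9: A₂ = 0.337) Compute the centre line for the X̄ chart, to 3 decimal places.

X̄̄ = (1956 + 1952 + 1957 + 1943 + 1954 + 1946 + 1956 + 1905 + 1941 + 1969 + 1932) / 11 = 21411.0000 / 11 = 1946.4545
CL = X̄̄ = 1946.4545

1946.455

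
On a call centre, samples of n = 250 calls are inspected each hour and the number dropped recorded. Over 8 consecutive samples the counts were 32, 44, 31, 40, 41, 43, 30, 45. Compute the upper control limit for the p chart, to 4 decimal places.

p̄ = Σdᵢ / (k·n) = 306 / (8 × 250) = 0.15300
UCL = p̄ + 3·√(p̄(1−p̄)/n) = 0.15300 + 3 × √(0.15300×0.84700/250) = 0.15300 + 3 × 0.02277 = 0.22130

0.2213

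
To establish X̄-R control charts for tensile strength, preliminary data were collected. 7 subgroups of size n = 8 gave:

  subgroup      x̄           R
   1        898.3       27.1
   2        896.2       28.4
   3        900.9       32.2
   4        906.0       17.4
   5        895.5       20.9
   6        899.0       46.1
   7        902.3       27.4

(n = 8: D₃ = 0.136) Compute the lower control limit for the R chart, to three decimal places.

R̄ = (27.1 + 28.4 + 32.2 + 17.4 + 20.9 + 46.1 + 27.4) / 7 = 199.5000 / 7 = 28.5000
LCL_R = D₃·R̄ = 0.136 × 28.5000 = 3.8760

3.876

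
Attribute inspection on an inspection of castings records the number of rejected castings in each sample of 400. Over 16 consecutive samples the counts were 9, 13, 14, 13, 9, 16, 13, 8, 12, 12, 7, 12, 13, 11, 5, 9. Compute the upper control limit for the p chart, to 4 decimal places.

0.0520

p̄ = Σdᵢ / (k·n) = 176 / (16 × 400) = 0.02750
UCL = p̄ + 3·√(p̄(1−p̄)/n) = 0.02750 + 3 × √(0.02750×0.97250/400) = 0.02750 + 3 × 0.00818 = 0.05203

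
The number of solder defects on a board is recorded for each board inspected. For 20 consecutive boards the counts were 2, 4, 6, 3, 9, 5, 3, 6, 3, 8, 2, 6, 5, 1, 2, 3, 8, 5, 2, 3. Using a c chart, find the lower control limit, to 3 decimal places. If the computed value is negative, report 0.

c̄ = (2 + 4 + 6 + 3 + 9 + 5 + 3 + 6 + 3 + 8 + 2 + 6 + 5 + 1 + 2 + 3 + 8 + 5 + 2 + 3) / 20 = 86 / 20 = 4.3000
LCL = c̄ − 3√c̄ = 4.3000 − 3 × 2.0736 = -1.9209 → 0 (cannot be negative)

0.000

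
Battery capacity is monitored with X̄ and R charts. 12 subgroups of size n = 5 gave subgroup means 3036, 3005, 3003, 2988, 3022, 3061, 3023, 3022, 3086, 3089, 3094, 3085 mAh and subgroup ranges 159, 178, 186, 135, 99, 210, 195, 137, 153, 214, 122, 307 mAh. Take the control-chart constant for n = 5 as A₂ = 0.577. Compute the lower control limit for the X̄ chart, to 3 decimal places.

2942.099

X̄̄ = (3036 + 3005 + 3003 + 2988 + 3022 + 3061 + 3023 + 3022 + 3086 + 3089 + 3094 + 3085) / 12 = 36514.0000 / 12 = 3042.8333
R̄ = (159 + 178 + 186 + 135 + 99 + 210 + 195 + 137 + 153 + 214 + 122 + 307) / 12 = 2095.0000 / 12 = 174.5833
LCL = X̄̄ − A₂·R̄ = 3042.8333 − 0.577 × 174.5833 = 2942.0988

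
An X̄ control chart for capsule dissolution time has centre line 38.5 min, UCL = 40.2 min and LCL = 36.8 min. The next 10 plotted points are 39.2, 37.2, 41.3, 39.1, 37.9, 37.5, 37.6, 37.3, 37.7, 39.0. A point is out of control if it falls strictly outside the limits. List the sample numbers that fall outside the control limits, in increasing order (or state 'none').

Compare each point to [36.8, 40.2]: sample 3 = 41.3 > UCL.

3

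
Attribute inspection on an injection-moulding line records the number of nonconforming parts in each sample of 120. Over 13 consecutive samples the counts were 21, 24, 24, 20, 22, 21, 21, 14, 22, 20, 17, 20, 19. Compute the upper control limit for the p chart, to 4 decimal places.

p̄ = Σdᵢ / (k·n) = 265 / (13 × 120) = 0.16987
UCL = p̄ + 3·√(p̄(1−p̄)/n) = 0.16987 + 3 × √(0.16987×0.83013/120) = 0.16987 + 3 × 0.03428 = 0.27271

0.2727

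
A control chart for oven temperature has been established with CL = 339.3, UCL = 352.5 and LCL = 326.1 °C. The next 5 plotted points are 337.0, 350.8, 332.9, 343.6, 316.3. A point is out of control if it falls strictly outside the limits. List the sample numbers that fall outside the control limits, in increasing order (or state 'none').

Compare each point to [326.1, 352.5]: sample 5 = 316.3 < LCL.

5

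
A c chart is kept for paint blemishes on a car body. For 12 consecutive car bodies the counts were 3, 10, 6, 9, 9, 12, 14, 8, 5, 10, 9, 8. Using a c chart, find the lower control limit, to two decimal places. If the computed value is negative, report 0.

c̄ = (3 + 10 + 6 + 9 + 9 + 12 + 14 + 8 + 5 + 10 + 9 + 8) / 12 = 103 / 12 = 8.5833
LCL = c̄ − 3√c̄ = 8.5833 − 3 × 2.9297 = -0.2059 → 0 (cannot be negative)

0.00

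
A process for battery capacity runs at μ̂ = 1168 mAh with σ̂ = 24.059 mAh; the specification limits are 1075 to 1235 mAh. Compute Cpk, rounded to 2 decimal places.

0.93

Cpu = (USL − μ̂) / (3σ̂) = (1235 − 1168) / (3 × 24.059) = 0.9283; Cpl = (μ̂ − LSL) / (3σ̂) = (1168 − 1075) / (3 × 24.059) = 1.2885; Cpk = min(Cpu, Cpl) = 0.9283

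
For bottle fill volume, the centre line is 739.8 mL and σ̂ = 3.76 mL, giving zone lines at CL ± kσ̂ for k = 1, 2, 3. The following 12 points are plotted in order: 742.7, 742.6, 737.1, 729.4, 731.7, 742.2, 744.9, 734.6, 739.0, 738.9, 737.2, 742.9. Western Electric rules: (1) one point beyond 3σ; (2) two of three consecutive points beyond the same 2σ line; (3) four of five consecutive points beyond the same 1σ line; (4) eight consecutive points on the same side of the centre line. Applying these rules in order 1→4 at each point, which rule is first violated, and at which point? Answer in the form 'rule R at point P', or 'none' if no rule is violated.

rule 2 at point 5

Zone of each point (C = within 1σ̂, B = 1σ̂–2σ̂, A = 2σ̂–3σ̂, * = beyond 3σ̂; sign = side of CL): 1:+C, 2:+C, 3:-C, 4:-A, 5:-A, 6:+C, 7:+B, 8:-B, 9:-C, 10:-C, 11:-C, 12:+C
Rule 2 (two of three consecutive points beyond the same 2σ limit) is satisfied at point 5.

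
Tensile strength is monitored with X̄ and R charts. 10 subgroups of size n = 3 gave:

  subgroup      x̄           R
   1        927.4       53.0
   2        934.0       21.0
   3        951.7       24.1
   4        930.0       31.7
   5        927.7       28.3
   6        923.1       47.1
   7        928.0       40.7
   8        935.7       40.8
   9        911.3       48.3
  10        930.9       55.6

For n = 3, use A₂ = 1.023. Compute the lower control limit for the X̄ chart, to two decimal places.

X̄̄ = (927.4 + 934.0 + 951.7 + 930.0 + 927.7 + 923.1 + 928.0 + 935.7 + 911.3 + 930.9) / 10 = 9299.8000 / 10 = 929.9800
R̄ = (53.0 + 21.0 + 24.1 + 31.7 + 28.3 + 47.1 + 40.7 + 40.8 + 48.3 + 55.6) / 10 = 390.6000 / 10 = 39.0600
LCL = X̄̄ − A₂·R̄ = 929.9800 − 1.023 × 39.0600 = 890.0216

890.02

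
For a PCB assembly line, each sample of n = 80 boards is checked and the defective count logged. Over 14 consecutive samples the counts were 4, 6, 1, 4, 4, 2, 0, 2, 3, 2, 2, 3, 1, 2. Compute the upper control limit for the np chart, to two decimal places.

7.30

p̄ = Σdᵢ / (k·n) = 36 / (14 × 80) = 0.03214
UCL = np̄ + 3·√(np̄(1−p̄)) = 2.5714 + 3 × √(2.5714×0.96786) = 2.5714 + 3 × 1.5776 = 7.3042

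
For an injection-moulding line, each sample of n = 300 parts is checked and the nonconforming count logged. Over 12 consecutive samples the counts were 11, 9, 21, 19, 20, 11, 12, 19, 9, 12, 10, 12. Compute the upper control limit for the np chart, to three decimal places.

24.616

p̄ = Σdᵢ / (k·n) = 165 / (12 × 300) = 0.04583
UCL = np̄ + 3·√(np̄(1−p̄)) = 13.7500 + 3 × √(13.7500×0.95417) = 13.7500 + 3 × 3.6221 = 24.6164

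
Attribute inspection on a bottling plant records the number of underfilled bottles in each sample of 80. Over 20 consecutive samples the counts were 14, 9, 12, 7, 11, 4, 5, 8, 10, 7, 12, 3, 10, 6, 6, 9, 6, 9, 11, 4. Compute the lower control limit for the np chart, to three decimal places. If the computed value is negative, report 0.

0.034

p̄ = Σdᵢ / (k·n) = 163 / (20 × 80) = 0.10187
LCL = np̄ − 3·√(np̄(1−p̄)) = 8.1500 − 3 × 2.7055 = 0.0335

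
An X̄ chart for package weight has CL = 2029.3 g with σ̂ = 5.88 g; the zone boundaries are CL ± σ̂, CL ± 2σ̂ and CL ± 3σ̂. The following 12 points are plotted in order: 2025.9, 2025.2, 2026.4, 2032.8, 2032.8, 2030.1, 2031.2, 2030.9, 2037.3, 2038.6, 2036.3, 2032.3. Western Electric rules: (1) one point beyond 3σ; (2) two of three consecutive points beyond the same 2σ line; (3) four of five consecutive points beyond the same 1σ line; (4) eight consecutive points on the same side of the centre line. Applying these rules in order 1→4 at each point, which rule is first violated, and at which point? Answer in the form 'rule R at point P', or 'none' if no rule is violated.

Zone of each point (C = within 1σ̂, B = 1σ̂–2σ̂, A = 2σ̂–3σ̂, * = beyond 3σ̂; sign = side of CL): 1:-C, 2:-C, 3:-C, 4:+C, 5:+C, 6:+C, 7:+C, 8:+C, 9:+B, 10:+B, 11:+B, 12:+C
Rule 4 (eight consecutive points on the same side of the centre line) is satisfied at point 11.

rule 4 at point 11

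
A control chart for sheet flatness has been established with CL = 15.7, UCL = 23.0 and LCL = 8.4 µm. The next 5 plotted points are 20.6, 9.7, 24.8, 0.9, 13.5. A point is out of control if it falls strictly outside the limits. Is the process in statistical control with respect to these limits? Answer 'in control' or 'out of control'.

Compare each point to [8.4, 23.0]: sample 3 = 24.8 > UCL; sample 4 = 0.9 < LCL.

out of control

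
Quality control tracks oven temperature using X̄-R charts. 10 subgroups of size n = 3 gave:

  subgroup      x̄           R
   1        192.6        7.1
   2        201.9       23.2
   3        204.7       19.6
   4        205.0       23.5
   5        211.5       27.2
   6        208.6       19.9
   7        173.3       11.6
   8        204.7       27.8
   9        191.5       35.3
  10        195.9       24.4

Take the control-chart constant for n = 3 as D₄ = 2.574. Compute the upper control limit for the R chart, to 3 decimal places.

R̄ = (7.1 + 23.2 + 19.6 + 23.5 + 27.2 + 19.9 + 11.6 + 27.8 + 35.3 + 24.4) / 10 = 219.6000 / 10 = 21.9600
UCL_R = D₄·R̄ = 2.574 × 21.9600 = 56.5250

56.525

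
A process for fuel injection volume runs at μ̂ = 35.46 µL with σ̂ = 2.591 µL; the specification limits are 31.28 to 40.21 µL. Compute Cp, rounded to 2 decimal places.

Cp = (USL − LSL) / (6σ̂) = (40.21 − 31.28) / (6 × 2.591) = 8.9300 / 15.5460 = 0.5744

0.57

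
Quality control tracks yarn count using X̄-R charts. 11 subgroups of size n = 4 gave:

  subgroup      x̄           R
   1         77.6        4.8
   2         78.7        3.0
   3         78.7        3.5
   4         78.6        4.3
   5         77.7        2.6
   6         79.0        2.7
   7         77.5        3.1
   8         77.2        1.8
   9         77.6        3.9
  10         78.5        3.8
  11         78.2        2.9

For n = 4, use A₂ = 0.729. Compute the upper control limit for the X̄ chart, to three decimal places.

80.531

X̄̄ = (77.6 + 78.7 + 78.7 + 78.6 + 77.7 + 79.0 + 77.5 + 77.2 + 77.6 + 78.5 + 78.2) / 11 = 859.3000 / 11 = 78.1182
R̄ = (4.8 + 3.0 + 3.5 + 4.3 + 2.6 + 2.7 + 3.1 + 1.8 + 3.9 + 3.8 + 2.9) / 11 = 36.4000 / 11 = 3.3091
UCL = X̄̄ + A₂·R̄ = 78.1182 + 0.729 × 3.3091 = 80.5305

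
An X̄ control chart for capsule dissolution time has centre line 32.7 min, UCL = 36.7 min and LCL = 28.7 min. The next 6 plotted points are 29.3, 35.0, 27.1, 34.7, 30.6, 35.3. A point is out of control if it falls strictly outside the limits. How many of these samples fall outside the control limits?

Compare each point to [28.7, 36.7]: sample 3 = 27.1 < LCL.

1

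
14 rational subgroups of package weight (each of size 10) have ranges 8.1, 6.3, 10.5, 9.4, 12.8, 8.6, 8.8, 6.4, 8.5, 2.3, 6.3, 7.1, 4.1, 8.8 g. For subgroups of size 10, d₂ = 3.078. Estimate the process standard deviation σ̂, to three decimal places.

2.506

R̄ = (8.1 + 6.3 + 10.5 + 9.4 + 12.8 + 8.6 + 8.8 + 6.4 + 8.5 + 2.3 + 6.3 + 7.1 + 4.1 + 8.8) / 14 = 7.7143
σ̂ = R̄ / d₂ = 7.7143 / 3.078 = 2.5063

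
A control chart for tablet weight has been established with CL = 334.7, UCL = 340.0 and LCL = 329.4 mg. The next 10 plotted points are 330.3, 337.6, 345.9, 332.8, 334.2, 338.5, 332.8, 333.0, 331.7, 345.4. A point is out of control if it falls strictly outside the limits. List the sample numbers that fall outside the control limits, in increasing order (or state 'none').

3, 10

Compare each point to [329.4, 340.0]: sample 3 = 345.9 > UCL; sample 10 = 345.4 > UCL.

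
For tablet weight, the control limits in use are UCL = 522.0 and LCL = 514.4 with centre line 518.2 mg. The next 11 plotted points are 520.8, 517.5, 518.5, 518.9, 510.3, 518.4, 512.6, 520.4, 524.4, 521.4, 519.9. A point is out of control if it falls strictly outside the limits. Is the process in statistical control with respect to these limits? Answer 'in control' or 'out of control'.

Compare each point to [514.4, 522.0]: sample 5 = 510.3 < LCL; sample 7 = 512.6 < LCL; sample 9 = 524.4 > UCL.

out of control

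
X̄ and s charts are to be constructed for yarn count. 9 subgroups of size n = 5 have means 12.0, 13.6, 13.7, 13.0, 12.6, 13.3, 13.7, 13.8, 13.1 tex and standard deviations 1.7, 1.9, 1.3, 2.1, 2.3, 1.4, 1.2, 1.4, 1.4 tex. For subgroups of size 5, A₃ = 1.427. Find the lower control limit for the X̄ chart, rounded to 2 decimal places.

10.87

X̄̄ = (12.0 + 13.6 + 13.7 + 13.0 + 12.6 + 13.3 + 13.7 + 13.8 + 13.1) / 9 = 13.2000
s̄ = (1.7 + 1.9 + 1.3 + 2.1 + 2.3 + 1.4 + 1.2 + 1.4 + 1.4) / 9 = 1.6333
LCL = X̄̄ − A₃·s̄ = 13.2000 − 1.427 × 1.6333 = 10.8692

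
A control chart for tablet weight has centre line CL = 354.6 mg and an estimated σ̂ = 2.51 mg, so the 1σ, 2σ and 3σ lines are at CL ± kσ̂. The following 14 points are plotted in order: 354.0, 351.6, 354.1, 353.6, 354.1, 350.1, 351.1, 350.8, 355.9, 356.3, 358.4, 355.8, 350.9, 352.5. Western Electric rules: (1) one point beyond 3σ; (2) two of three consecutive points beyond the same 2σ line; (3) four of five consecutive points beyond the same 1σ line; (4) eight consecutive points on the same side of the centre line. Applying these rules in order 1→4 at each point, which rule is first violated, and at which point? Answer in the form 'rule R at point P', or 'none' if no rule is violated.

rule 4 at point 8

Zone of each point (C = within 1σ̂, B = 1σ̂–2σ̂, A = 2σ̂–3σ̂, * = beyond 3σ̂; sign = side of CL): 1:-C, 2:-B, 3:-C, 4:-C, 5:-C, 6:-B, 7:-B, 8:-B, 9:+C, 10:+C, 11:+B, 12:+C, 13:-B, 14:-C
Rule 4 (eight consecutive points on the same side of the centre line) is satisfied at point 8.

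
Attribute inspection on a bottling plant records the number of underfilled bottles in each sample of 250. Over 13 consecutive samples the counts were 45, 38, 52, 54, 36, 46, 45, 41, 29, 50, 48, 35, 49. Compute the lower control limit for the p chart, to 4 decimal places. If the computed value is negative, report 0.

p̄ = Σdᵢ / (k·n) = 568 / (13 × 250) = 0.17477
LCL = p̄ − 3·√(p̄(1−p̄)/n) = 0.17477 − 3 × 0.02402 = 0.10271

0.1027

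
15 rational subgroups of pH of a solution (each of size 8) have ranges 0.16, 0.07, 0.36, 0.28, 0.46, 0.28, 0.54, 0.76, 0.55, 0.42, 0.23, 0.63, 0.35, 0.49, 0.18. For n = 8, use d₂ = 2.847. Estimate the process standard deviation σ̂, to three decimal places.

0.135

R̄ = (0.16 + 0.07 + 0.36 + 0.28 + 0.46 + 0.28 + 0.54 + 0.76 + 0.55 + 0.42 + 0.23 + 0.63 + 0.35 + 0.49 + 0.18) / 15 = 0.3840
σ̂ = R̄ / d₂ = 0.3840 / 2.847 = 0.1349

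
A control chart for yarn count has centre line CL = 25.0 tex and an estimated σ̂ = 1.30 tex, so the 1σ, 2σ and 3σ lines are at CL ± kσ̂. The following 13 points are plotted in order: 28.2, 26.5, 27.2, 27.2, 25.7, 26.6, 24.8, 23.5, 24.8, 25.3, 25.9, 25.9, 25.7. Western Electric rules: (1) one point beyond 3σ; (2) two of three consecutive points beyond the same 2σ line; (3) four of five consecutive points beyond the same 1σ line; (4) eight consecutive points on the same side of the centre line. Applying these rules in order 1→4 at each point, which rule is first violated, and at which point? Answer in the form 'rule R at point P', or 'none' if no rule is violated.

Zone of each point (C = within 1σ̂, B = 1σ̂–2σ̂, A = 2σ̂–3σ̂, * = beyond 3σ̂; sign = side of CL): 1:+A, 2:+B, 3:+B, 4:+B, 5:+C, 6:+B, 7:-C, 8:-B, 9:-C, 10:+C, 11:+C, 12:+C, 13:+C
Rule 3 (four of five consecutive points beyond the same 1σ limit) is satisfied at point 4.

rule 3 at point 4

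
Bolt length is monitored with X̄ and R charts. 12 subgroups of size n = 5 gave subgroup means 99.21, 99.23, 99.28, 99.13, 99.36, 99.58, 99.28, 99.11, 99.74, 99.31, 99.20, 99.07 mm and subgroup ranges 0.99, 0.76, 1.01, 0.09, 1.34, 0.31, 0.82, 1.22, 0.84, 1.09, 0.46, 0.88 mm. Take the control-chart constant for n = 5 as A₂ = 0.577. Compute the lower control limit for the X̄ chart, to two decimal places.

98.82

X̄̄ = (99.21 + 99.23 + 99.28 + 99.13 + 99.36 + 99.58 + 99.28 + 99.11 + 99.74 + 99.31 + 99.20 + 99.07) / 12 = 1191.5000 / 12 = 99.2917
R̄ = (0.99 + 0.76 + 1.01 + 0.09 + 1.34 + 0.31 + 0.82 + 1.22 + 0.84 + 1.09 + 0.46 + 0.88) / 12 = 9.8100 / 12 = 0.8175
LCL = X̄̄ − A₂·R̄ = 99.2917 − 0.577 × 0.8175 = 98.8200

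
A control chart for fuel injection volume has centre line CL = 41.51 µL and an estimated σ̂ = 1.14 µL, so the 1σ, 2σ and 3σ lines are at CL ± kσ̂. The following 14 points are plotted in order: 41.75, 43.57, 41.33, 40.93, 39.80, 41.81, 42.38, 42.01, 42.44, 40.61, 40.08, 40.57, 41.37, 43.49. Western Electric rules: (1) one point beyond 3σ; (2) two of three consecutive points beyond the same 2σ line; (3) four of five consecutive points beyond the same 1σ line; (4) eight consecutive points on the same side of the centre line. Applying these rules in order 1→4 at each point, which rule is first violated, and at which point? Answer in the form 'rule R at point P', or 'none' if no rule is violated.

Zone of each point (C = within 1σ̂, B = 1σ̂–2σ̂, A = 2σ̂–3σ̂, * = beyond 3σ̂; sign = side of CL): 1:+C, 2:+B, 3:-C, 4:-C, 5:-B, 6:+C, 7:+C, 8:+C, 9:+C, 10:-C, 11:-B, 12:-C, 13:-C, 14:+B
No rule fires across all 14 points.

none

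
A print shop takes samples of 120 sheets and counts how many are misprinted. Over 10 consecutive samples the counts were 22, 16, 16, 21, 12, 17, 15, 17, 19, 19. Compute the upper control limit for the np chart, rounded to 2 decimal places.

28.97

p̄ = Σdᵢ / (k·n) = 174 / (10 × 120) = 0.14500
UCL = np̄ + 3·√(np̄(1−p̄)) = 17.4000 + 3 × √(17.4000×0.85500) = 17.4000 + 3 × 3.8571 = 28.9712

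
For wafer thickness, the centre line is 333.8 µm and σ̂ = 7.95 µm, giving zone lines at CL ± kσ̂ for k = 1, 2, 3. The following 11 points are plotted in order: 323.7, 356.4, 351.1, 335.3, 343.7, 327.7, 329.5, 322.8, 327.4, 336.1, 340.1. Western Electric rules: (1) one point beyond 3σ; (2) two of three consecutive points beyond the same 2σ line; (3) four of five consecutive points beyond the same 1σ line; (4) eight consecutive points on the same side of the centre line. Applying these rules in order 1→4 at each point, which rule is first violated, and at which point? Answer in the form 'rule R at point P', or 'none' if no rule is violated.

rule 2 at point 3

Zone of each point (C = within 1σ̂, B = 1σ̂–2σ̂, A = 2σ̂–3σ̂, * = beyond 3σ̂; sign = side of CL): 1:-B, 2:+A, 3:+A, 4:+C, 5:+B, 6:-C, 7:-C, 8:-B, 9:-C, 10:+C, 11:+C
Rule 2 (two of three consecutive points beyond the same 2σ limit) is satisfied at point 3.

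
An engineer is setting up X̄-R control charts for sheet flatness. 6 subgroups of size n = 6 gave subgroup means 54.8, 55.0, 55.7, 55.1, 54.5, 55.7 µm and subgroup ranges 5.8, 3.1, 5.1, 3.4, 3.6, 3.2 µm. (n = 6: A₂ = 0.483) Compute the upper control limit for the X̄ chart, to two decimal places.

X̄̄ = (54.8 + 55.0 + 55.7 + 55.1 + 54.5 + 55.7) / 6 = 330.8000 / 6 = 55.1333
R̄ = (5.8 + 3.1 + 5.1 + 3.4 + 3.6 + 3.2) / 6 = 24.2000 / 6 = 4.0333
UCL = X̄̄ + A₂·R̄ = 55.1333 + 0.483 × 4.0333 = 57.0814

57.08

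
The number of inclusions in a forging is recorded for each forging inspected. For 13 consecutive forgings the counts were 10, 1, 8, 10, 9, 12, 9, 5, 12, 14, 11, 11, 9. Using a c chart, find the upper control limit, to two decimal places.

18.46

c̄ = (10 + 1 + 8 + 10 + 9 + 12 + 9 + 5 + 12 + 14 + 11 + 11 + 9) / 13 = 121 / 13 = 9.3077
UCL = c̄ + 3√c̄ = 9.3077 + 3 × √9.3077 = 9.3077 + 3 × 3.0509 = 18.4602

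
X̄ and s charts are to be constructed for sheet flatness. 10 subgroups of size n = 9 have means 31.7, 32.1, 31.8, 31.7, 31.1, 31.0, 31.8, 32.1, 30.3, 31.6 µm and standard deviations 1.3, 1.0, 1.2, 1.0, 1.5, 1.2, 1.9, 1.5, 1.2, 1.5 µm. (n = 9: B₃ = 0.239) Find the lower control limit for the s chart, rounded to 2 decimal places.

s̄ = (1.3 + 1.0 + 1.2 + 1.0 + 1.5 + 1.2 + 1.9 + 1.5 + 1.2 + 1.5) / 10 = 1.3300
LCL_s = B₃·s̄ = 0.239 × 1.3300 = 0.3179

0.32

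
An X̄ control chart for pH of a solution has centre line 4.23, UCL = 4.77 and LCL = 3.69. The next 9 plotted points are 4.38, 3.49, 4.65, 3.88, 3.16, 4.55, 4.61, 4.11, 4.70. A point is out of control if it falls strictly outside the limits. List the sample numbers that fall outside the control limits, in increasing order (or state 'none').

Compare each point to [3.69, 4.77]: sample 2 = 3.49 < LCL; sample 5 = 3.16 < LCL.

2, 5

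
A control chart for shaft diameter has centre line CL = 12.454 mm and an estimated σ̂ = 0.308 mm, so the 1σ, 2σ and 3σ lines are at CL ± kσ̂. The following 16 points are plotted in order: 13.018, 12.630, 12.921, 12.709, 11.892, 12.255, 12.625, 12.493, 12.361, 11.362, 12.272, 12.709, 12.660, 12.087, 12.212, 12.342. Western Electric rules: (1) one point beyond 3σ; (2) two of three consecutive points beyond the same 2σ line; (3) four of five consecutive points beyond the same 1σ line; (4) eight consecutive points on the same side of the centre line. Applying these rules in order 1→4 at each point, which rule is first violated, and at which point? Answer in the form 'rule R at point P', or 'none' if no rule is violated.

rule 1 at point 10

Zone of each point (C = within 1σ̂, B = 1σ̂–2σ̂, A = 2σ̂–3σ̂, * = beyond 3σ̂; sign = side of CL): 1:+B, 2:+C, 3:+B, 4:+C, 5:-B, 6:-C, 7:+C, 8:+C, 9:-C, 10:-*, 11:-C, 12:+C, 13:+C, 14:-B, 15:-C, 16:-C
Rule 1 (one point beyond the 3σ limits) is satisfied at point 10.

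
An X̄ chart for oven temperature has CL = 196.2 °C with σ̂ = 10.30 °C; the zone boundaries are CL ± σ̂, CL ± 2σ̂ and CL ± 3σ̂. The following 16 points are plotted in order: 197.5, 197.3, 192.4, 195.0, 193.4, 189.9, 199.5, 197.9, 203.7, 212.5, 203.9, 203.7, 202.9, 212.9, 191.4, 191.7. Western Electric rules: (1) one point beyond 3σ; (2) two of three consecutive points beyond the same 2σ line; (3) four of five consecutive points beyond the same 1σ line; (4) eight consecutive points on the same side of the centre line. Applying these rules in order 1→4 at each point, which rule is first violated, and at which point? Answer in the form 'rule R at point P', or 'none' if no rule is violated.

rule 4 at point 14

Zone of each point (C = within 1σ̂, B = 1σ̂–2σ̂, A = 2σ̂–3σ̂, * = beyond 3σ̂; sign = side of CL): 1:+C, 2:+C, 3:-C, 4:-C, 5:-C, 6:-C, 7:+C, 8:+C, 9:+C, 10:+B, 11:+C, 12:+C, 13:+C, 14:+B, 15:-C, 16:-C
Rule 4 (eight consecutive points on the same side of the centre line) is satisfied at point 14.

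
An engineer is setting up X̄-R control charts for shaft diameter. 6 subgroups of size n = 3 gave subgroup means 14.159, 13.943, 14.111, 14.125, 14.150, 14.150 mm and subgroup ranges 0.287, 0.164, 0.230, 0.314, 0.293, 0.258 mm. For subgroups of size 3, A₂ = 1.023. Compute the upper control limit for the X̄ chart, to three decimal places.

14.370

X̄̄ = (14.159 + 13.943 + 14.111 + 14.125 + 14.150 + 14.150) / 6 = 84.6380 / 6 = 14.1063
R̄ = (0.287 + 0.164 + 0.230 + 0.314 + 0.293 + 0.258) / 6 = 1.5460 / 6 = 0.2577
UCL = X̄̄ + A₂·R̄ = 14.1063 + 1.023 × 0.2577 = 14.3699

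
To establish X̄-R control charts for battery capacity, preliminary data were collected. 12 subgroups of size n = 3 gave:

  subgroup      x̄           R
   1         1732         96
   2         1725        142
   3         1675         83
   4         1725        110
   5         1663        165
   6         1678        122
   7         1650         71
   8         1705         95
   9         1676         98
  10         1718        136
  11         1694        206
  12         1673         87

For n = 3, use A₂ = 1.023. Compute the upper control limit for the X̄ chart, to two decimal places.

1813.12

X̄̄ = (1732 + 1725 + 1675 + 1725 + 1663 + 1678 + 1650 + 1705 + 1676 + 1718 + 1694 + 1673) / 12 = 20314.0000 / 12 = 1692.8333
R̄ = (96 + 142 + 83 + 110 + 165 + 122 + 71 + 95 + 98 + 136 + 206 + 87) / 12 = 1411.0000 / 12 = 117.5833
UCL = X̄̄ + A₂·R̄ = 1692.8333 + 1.023 × 117.5833 = 1813.1211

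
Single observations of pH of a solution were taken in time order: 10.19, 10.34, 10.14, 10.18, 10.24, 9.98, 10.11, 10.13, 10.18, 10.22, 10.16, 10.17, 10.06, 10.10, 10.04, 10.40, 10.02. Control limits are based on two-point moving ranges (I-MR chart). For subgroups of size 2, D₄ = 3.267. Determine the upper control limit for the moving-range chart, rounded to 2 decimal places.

Moving ranges: 0.15, 0.20, 0.04, 0.06, 0.26, 0.13, 0.02, 0.05, 0.04, 0.06, 0.01, 0.11, 0.04, 0.06, 0.36, 0.38; M̄R̄ = 1.9700 / 16 = 0.1231
UCL_MR = D₄·M̄R̄ = 3.267 × 0.1231 = 0.4022

0.40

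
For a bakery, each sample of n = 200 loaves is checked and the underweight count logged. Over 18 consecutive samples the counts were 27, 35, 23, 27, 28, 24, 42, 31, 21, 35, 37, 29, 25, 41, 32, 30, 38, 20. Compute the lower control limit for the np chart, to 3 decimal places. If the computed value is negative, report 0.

p̄ = Σdᵢ / (k·n) = 545 / (18 × 200) = 0.15139
LCL = np̄ − 3·√(np̄(1−p̄)) = 30.2778 − 3 × 5.0689 = 15.0710

15.071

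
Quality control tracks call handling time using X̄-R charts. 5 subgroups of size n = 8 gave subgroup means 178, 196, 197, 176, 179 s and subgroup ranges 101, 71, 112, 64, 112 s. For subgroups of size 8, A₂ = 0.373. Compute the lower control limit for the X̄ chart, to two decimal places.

150.88

X̄̄ = (178 + 196 + 197 + 176 + 179) / 5 = 926.0000 / 5 = 185.2000
R̄ = (101 + 71 + 112 + 64 + 112) / 5 = 460.0000 / 5 = 92.0000
LCL = X̄̄ − A₂·R̄ = 185.2000 − 0.373 × 92.0000 = 150.8840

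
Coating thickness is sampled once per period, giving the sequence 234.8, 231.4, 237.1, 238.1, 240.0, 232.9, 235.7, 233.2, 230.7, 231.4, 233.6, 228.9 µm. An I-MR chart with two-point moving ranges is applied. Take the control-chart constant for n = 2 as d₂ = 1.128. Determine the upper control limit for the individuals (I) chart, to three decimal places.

242.325

X̄ = (234.8 + 231.4 + 237.1 + 238.1 + 240.0 + 232.9 + 235.7 + 233.2 + 230.7 + 231.4 + 233.6 + 228.9) / 12 = 233.9833
Moving ranges: 3.4, 5.7, 1.0, 1.9, 7.1, 2.8, 2.5, 2.5, 0.7, 2.2, 4.7; M̄R̄ = 34.5000 / 11 = 3.1364
UCL = X̄ + 3·M̄R̄/d₂ = 233.9833 + 3 × 3.1364 / 1.128 = 242.3247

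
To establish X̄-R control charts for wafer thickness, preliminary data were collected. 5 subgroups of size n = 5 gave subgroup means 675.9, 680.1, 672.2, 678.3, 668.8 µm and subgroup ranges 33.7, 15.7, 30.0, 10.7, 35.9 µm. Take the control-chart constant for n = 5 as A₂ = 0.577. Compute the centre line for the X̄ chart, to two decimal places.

675.06

X̄̄ = (675.9 + 680.1 + 672.2 + 678.3 + 668.8) / 5 = 3375.3000 / 5 = 675.0600
CL = X̄̄ = 675.0600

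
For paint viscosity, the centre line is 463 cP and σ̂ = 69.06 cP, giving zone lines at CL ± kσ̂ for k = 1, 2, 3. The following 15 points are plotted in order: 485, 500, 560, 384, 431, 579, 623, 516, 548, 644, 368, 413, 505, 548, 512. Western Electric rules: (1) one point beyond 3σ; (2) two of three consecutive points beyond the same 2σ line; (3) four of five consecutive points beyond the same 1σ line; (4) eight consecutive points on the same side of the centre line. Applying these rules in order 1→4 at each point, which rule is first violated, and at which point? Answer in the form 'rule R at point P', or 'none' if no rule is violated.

rule 3 at point 10

Zone of each point (C = within 1σ̂, B = 1σ̂–2σ̂, A = 2σ̂–3σ̂, * = beyond 3σ̂; sign = side of CL): 1:+C, 2:+C, 3:+B, 4:-B, 5:-C, 6:+B, 7:+A, 8:+C, 9:+B, 10:+A, 11:-B, 12:-C, 13:+C, 14:+B, 15:+C
Rule 3 (four of five consecutive points beyond the same 1σ limit) is satisfied at point 10.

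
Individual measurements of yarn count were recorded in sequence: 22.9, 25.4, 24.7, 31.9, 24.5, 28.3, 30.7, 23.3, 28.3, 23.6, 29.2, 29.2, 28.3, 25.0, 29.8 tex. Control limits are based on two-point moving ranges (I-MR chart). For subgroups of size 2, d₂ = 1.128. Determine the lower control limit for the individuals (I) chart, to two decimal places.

X̄ = (22.9 + 25.4 + 24.7 + 31.9 + 24.5 + 28.3 + 30.7 + 23.3 + 28.3 + 23.6 + 29.2 + 29.2 + 28.3 + 25.0 + 29.8) / 15 = 27.0067
Moving ranges: 2.5, 0.7, 7.2, 7.4, 3.8, 2.4, 7.4, 5.0, 4.7, 5.6, 0.0, 0.9, 3.3, 4.8; M̄R̄ = 55.7000 / 14 = 3.9786
LCL = X̄ − 3·M̄R̄/d₂ = 27.0067 − 3 × 3.9786 / 1.128 = 16.4254

16.43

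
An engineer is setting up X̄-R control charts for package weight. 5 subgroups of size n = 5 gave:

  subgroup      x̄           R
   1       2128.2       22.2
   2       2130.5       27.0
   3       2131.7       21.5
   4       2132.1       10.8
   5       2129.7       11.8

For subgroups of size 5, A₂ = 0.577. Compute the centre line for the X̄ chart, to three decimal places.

X̄̄ = (2128.2 + 2130.5 + 2131.7 + 2132.1 + 2129.7) / 5 = 10652.2000 / 5 = 2130.4400
CL = X̄̄ = 2130.4400

2130.440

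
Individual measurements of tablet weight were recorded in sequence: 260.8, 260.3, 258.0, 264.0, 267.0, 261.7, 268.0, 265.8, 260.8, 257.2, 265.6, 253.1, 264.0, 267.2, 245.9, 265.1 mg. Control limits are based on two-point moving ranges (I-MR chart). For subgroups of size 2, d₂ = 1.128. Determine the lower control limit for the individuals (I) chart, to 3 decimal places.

X̄ = (260.8 + 260.3 + 258.0 + 264.0 + 267.0 + 261.7 + 268.0 + 265.8 + 260.8 + 257.2 + 265.6 + 253.1 + 264.0 + 267.2 + 245.9 + 265.1) / 16 = 261.5312
Moving ranges: 0.5, 2.3, 6.0, 3.0, 5.3, 6.3, 2.2, 5.0, 3.6, 8.4, 12.5, 10.9, 3.2, 21.3, 19.2; M̄R̄ = 109.7000 / 15 = 7.3133
LCL = X̄ − 3·M̄R̄/d₂ = 261.5312 − 3 × 7.3133 / 1.128 = 242.0809

242.081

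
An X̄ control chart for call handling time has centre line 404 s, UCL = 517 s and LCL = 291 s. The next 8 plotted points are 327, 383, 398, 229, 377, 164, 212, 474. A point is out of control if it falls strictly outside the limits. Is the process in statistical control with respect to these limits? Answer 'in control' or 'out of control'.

Compare each point to [291, 517]: sample 4 = 229 < LCL; sample 6 = 164 < LCL; sample 7 = 212 < LCL.

out of control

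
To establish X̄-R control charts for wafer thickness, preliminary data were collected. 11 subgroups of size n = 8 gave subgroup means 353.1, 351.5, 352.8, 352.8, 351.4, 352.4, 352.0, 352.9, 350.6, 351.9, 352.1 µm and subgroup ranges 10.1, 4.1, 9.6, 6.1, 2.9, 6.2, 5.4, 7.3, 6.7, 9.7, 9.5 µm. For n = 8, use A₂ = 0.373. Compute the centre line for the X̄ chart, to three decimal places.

352.136

X̄̄ = (353.1 + 351.5 + 352.8 + 352.8 + 351.4 + 352.4 + 352.0 + 352.9 + 350.6 + 351.9 + 352.1) / 11 = 3873.5000 / 11 = 352.1364
CL = X̄̄ = 352.1364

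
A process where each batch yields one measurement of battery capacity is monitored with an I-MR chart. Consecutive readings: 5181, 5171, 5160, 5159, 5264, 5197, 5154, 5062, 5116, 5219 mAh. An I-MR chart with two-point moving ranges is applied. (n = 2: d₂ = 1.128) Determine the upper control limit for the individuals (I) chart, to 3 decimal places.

5311.917

X̄ = (5181 + 5171 + 5160 + 5159 + 5264 + 5197 + 5154 + 5062 + 5116 + 5219) / 10 = 5168.3000
Moving ranges: 10, 11, 1, 105, 67, 43, 92, 54, 103; M̄R̄ = 486.0000 / 9 = 54.0000
UCL = X̄ + 3·M̄R̄/d₂ = 5168.3000 + 3 × 54.0000 / 1.128 = 5311.9170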